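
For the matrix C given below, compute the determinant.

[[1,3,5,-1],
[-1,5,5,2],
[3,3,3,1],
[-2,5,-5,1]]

Expand along row 1:
  + (1) · M_11   where M_11 = det([5 5 2; 3 3 1; 5 -5 1]) = -10
  − (3) · M_12   where M_12 = det([-1 5 2; 3 3 1; -2 -5 1]) = -51
  + (5) · M_13   where M_13 = det([-1 5 2; 3 3 1; -2 5 1]) = 19
  − (-1) · M_14   where M_14 = det([-1 5 5; 3 3 3; -2 5 -5]) = 180
det = (+1)·(1)·(-10) + (-1)·(3)·(-51) + (+1)·(5)·(19) + (-1)·(-1)·(180) = 418

418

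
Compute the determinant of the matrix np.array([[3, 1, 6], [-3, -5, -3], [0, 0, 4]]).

-48

Expand along row 3:
  + 4 · |3 1; -3 -5| = 4·(-15 − (-3)) = -48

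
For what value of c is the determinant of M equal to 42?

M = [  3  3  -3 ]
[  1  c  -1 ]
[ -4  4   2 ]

-6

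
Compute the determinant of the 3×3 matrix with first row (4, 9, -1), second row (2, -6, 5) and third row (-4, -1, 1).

-176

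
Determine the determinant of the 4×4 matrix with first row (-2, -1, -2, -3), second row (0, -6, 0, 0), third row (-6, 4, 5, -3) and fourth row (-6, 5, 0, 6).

Expand along row 2 (it has 3 zeros):
  + (-6) · M_22   where M_22 = det([-2 -2 -3; -6 5 -3; -6 0 6]) = -258
det = (+1)·(-6)·(-258) = 1548

1548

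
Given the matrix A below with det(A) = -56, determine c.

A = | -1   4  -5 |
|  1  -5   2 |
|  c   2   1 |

Expanding along the column containing c, det(A) is linear in c: det(A) = (-17)·c + (-5).
Set (-17)·c + (-5) = -56  ⇒  (-17)·c = -51  ⇒  c = 3.

3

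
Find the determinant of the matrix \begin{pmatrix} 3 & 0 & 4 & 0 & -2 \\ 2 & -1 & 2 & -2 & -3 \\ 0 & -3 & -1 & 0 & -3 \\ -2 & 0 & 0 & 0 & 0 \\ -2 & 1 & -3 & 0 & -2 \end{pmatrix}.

Expand along row 4 (it has 4 zeros):
  − (-2) · M_41   where M_41 = det([0 4 0 -2; -1 2 -2 -3; -3 -1 0 -3; 1 -3 0 -2]) = -112
det = (-1)·(-2)·(-112) = -224

-224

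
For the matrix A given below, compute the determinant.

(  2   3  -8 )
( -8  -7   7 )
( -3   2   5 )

Expand along column 1:
  + 2 · |-7 7; 2 5| = 2·(-35 − 14) = -98
  − (-8) · |3 -8; 2 5| = −(-8)·(15 − (-16)) = 248
  + (-3) · |3 -8; -7 7| = (-3)·(21 − 56) = 105
Sum: (-98) + (248) + (105) = 255

255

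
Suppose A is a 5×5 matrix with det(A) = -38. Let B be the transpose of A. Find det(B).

det(Aᵀ) = det(A).
det(B) = (1)·(-38) = -38

The determinant is -38.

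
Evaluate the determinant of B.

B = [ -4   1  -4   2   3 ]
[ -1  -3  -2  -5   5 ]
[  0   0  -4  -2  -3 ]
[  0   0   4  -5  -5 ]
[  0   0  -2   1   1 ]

B is block upper-triangular with a 2×2 block and a 3×3 block on the diagonal, so its determinant equals the product of the determinants of the diagonal blocks.
det of the 2×2 block = 13
det of the 3×3 block = 6
det = (13)·(6) = 78

det(B) = 78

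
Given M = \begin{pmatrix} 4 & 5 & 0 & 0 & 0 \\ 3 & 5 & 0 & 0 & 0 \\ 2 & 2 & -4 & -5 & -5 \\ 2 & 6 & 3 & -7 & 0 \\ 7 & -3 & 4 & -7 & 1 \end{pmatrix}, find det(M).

The determinant is 40.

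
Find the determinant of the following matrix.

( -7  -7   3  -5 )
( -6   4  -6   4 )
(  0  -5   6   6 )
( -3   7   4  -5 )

Expand along row 3 (it has 1 zero):
  − (-5) · M_32   where M_32 = det([-7 3 -5; -6 -6 4; -3 4 -5]) = -14
  + (6) · M_33   where M_33 = det([-7 -7 -5; -6 4 4; -3 7 -5]) = 780
  − (6) · M_34   where M_34 = det([-7 -7 3; -6 4 -6; -3 7 4]) = -790
det = (-1)·(-5)·(-14) + (+1)·(6)·(780) + (-1)·(6)·(-790) = 9350

9350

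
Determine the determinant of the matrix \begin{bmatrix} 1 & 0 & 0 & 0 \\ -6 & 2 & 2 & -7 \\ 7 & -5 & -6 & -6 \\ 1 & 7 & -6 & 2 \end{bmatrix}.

-664

Expand along row 1 (it has 3 zeros):
  + (1) · M_11   where M_11 = det([2 2 -7; -5 -6 -6; 7 -6 2]) = -664
det = (+1)·(1)·(-664) = -664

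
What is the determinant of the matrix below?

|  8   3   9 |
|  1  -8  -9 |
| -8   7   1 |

Expand along column 1:
  + 8 · |-8 -9; 7 1| = 8·(-8 − (-63)) = 440
  − 1 · |3 9; 7 1| = −1·(3 − 63) = 60
  + (-8) · |3 9; -8 -9| = (-8)·(-27 − (-72)) = -360
Sum: (440) + (60) + (-360) = 140

140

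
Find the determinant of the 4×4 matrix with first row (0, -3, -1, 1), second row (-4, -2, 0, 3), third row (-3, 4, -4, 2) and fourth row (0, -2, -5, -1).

-199

Expand along column 1 (it has 2 zeros):
  − (-4) · M_21   where M_21 = det([-3 -1 1; 4 -4 2; -2 -5 -1]) = -70
  + (-3) · M_31   where M_31 = det([-3 -1 1; -2 0 3; -2 -5 -1]) = -27
det = (-1)·(-4)·(-70) + (+1)·(-3)·(-27) = -199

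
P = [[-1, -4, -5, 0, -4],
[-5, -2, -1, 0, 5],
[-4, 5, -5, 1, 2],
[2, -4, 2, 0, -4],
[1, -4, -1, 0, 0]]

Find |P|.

Expand along column 4 (it has 4 zeros):
  − (1) · M_34   where M_34 = det([-1 -4 -5 -4; -5 -2 -1 5; 2 -4 2 -4; 1 -4 -1 0]) = -632
det = (-1)·(1)·(-632) = 632

632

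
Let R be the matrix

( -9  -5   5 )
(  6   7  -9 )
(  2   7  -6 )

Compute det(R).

-139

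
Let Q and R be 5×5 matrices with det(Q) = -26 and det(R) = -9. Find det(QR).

det(QR) = det(Q)·det(R) = (-26)·(-9) = 234

det(QR) = 234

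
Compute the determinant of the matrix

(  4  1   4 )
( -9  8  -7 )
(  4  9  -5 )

Expand along column 1:
  + 4 · |8 -7; 9 -5| = 4·(-40 − (-63)) = 92
  − (-9) · |1 4; 9 -5| = −(-9)·(-5 − 36) = -369
  + 4 · |1 4; 8 -7| = 4·(-7 − 32) = -156
Sum: (92) + (-369) + (-156) = -433

The determinant is -433.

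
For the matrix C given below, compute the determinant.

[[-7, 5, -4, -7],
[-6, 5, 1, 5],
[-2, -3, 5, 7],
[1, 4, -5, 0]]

The determinant is -1068.

Expand along row 4 (it has 1 zero):
  − (1) · M_41   where M_41 = det([5 -4 -7; 5 1 5; -3 5 7]) = -86
  + (4) · M_42   where M_42 = det([-7 -4 -7; -6 1 5; -2 5 7]) = 194
  − (-5) · M_43   where M_43 = det([-7 5 -7; -6 5 5; -2 -3 7]) = -386
det = (-1)·(1)·(-86) + (+1)·(4)·(194) + (-1)·(-5)·(-386) = -1068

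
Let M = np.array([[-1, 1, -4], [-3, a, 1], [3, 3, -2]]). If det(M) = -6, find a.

Expanding along the row containing a, det(M) is linear in a: det(M) = (14)·a + (36).
Set (14)·a + (36) = -6  ⇒  (14)·a = -42  ⇒  a = -3.

a = -3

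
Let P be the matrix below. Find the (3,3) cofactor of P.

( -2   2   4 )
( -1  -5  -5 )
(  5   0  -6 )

12

Delete row 3 and column 3; the remaining 2×2 submatrix is [-2 2; -1 -5].
Its determinant is (-2)·(-5) − 2·(-1) = 12.
The cofactor carries sign (−1)^(3+3) = +1, so C_{3,3} = +(12) = 12.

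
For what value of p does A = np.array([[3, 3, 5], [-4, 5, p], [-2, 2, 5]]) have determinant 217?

Expanding along the row containing p, det(A) is linear in p: det(A) = (-12)·p + (145).
Set (-12)·p + (145) = 217  ⇒  (-12)·p = 72  ⇒  p = -6.

-6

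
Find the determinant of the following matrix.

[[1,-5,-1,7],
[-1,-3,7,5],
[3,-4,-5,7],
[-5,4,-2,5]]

Expand along row 1:
  + (1) · M_11   where M_11 = det([-3 7 5; -4 -5 7; 4 -2 5]) = 509
  − (-5) · M_12   where M_12 = det([-1 7 5; 3 -5 7; -5 -2 5]) = -494
  + (-1) · M_13   where M_13 = det([-1 -3 5; 3 -4 7; -5 4 5]) = 158
  − (7) · M_14   where M_14 = det([-1 -3 7; 3 -4 -5; -5 4 -2]) = -177
det = (+1)·(1)·(509) + (-1)·(-5)·(-494) + (+1)·(-1)·(158) + (-1)·(7)·(-177) = -880

The determinant is -880.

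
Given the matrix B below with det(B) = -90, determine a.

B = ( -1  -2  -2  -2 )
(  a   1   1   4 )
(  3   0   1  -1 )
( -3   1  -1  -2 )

a = 8

Expanding along the column containing a, det(B) is linear in a: det(B) = (-10)·a + (-10).
Set (-10)·a + (-10) = -90  ⇒  (-10)·a = -80  ⇒  a = 8.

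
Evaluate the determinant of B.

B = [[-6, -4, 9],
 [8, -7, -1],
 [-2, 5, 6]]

The determinant is 640.

Expand along row 1:
  + (-6) · |-7 -1; 5 6| = (-6)·(-42 − (-5)) = 222
  − (-4) · |8 -1; -2 6| = −(-4)·(48 − 2) = 184
  + 9 · |8 -7; -2 5| = 9·(40 − 14) = 234
Sum: (222) + (184) + (234) = 640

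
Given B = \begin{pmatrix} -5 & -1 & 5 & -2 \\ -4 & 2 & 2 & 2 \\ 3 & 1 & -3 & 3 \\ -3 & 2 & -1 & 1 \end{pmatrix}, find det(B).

-34

Expand along row 1:
  + (-5) · M_11   where M_11 = det([2 2 2; 1 -3 3; 2 -1 1]) = 20
  − (-1) · M_12   where M_12 = det([-4 2 2; 3 -3 3; -3 -1 1]) = -48
  + (5) · M_13   where M_13 = det([-4 2 2; 3 1 3; -3 2 1]) = 14
  − (-2) · M_14   where M_14 = det([-4 2 2; 3 1 -3; -3 2 -1]) = 22
det = (+1)·(-5)·(20) + (-1)·(-1)·(-48) + (+1)·(5)·(14) + (-1)·(-2)·(22) = -34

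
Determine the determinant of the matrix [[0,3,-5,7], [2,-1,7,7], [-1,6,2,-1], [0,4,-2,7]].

Expand along column 1 (it has 2 zeros):
  − (2) · M_21   where M_21 = det([3 -5 7; 6 2 -1; 4 -2 7]) = 126
  + (-1) · M_31   where M_31 = det([3 -5 7; -1 7 7; 4 -2 7]) = -168
det = (-1)·(2)·(126) + (+1)·(-1)·(-168) = -84

-84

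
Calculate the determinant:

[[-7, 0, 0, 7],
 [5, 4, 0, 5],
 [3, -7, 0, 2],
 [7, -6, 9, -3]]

Expand along column 3 (it has 3 zeros):
  − (9) · M_43   where M_43 = det([-7 0 7; 5 4 5; 3 -7 2]) = -630
det = (-1)·(9)·(-630) = 5670

5670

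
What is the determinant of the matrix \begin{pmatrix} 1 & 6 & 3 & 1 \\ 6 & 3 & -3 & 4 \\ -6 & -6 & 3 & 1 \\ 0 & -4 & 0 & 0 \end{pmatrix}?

420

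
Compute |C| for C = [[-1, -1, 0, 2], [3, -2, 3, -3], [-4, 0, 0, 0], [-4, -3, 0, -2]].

Expand along row 3 (it has 3 zeros):
  + (-4) · M_31   where M_31 = det([-1 0 2; -2 3 -3; -3 0 -2]) = 24
det = (+1)·(-4)·(24) = -96

det(C) = -96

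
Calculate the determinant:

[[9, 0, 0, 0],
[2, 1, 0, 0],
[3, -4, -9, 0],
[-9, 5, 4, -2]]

The determinant is 162.

The matrix is lower triangular, so the determinant is the product of the diagonal entries:
det = (9) · (1) · (-9) · (-2) = 162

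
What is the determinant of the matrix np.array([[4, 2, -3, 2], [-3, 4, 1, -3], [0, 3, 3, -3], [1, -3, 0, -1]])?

Expand along row 3 (it has 1 zero):
  − (3) · M_32   where M_32 = det([4 -3 2; -3 1 -3; 1 0 -1]) = 12
  + (3) · M_33   where M_33 = det([4 2 2; -3 4 -3; 1 -3 -1]) = -54
  − (-3) · M_34   where M_34 = det([4 2 -3; -3 4 1; 1 -3 0]) = -1
det = (-1)·(3)·(12) + (+1)·(3)·(-54) + (-1)·(-3)·(-1) = -201

-201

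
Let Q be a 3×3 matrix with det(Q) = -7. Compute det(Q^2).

det(Q^2) = (det Q)^2 = (-7)^2 = 49

49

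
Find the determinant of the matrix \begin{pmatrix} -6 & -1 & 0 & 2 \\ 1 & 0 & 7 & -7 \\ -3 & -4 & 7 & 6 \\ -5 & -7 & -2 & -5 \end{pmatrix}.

The determinant is 4245.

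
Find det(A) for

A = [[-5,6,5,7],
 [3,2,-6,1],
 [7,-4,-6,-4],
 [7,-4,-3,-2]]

Expand along row 1:
  + (-5) · M_11   where M_11 = det([2 -6 1; -4 -6 -4; -4 -3 -2]) = -60
  − (6) · M_12   where M_12 = det([3 -6 1; 7 -6 -4; 7 -3 -2]) = 105
  + (5) · M_13   where M_13 = det([3 2 1; 7 -4 -4; 7 -4 -2]) = -52
  − (7) · M_14   where M_14 = det([3 2 -6; 7 -4 -6; 7 -4 -3]) = -78
det = (+1)·(-5)·(-60) + (-1)·(6)·(105) + (+1)·(5)·(-52) + (-1)·(7)·(-78) = -44

The determinant is -44.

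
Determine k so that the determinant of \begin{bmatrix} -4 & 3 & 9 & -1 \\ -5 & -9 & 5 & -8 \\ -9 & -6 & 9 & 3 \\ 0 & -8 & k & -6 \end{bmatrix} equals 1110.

-5

Expanding along the column containing k, det(A) is linear in k: det(A) = (-612)·k + (-1950).
Set (-612)·k + (-1950) = 1110  ⇒  (-612)·k = 3060  ⇒  k = -5.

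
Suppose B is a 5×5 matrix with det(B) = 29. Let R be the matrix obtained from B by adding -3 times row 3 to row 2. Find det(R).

29

Adding a multiple of one row to another leaves the determinant unchanged.
det(R) = (1)·(29) = 29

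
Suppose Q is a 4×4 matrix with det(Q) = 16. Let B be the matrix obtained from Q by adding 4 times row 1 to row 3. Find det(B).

The determinant is 16.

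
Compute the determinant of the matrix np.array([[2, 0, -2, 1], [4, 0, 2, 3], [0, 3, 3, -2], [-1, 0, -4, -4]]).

The determinant is 96.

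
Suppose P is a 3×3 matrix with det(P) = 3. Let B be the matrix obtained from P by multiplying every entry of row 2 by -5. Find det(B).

The determinant is -15.

Scaling one row by -5 multiplies the determinant by -5.
det(B) = (-5)·(3) = -15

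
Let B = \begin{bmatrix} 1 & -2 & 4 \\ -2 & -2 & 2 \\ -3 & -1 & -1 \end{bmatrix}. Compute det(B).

det(B) = 4

Expand along row 1:
  + 1 · |-2 2; -1 -1| = 1·(2 − (-2)) = 4
  − (-2) · |-2 2; -3 -1| = −(-2)·(2 − (-6)) = 16
  + 4 · |-2 -2; -3 -1| = 4·(2 − 6) = -16
Sum: (4) + (16) + (-16) = 4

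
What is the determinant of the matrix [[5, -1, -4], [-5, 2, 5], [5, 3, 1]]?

5

Expand along column 1:
  + 5 · |2 5; 3 1| = 5·(2 − 15) = -65
  − (-5) · |-1 -4; 3 1| = −(-5)·(-1 − (-12)) = 55
  + 5 · |-1 -4; 2 5| = 5·(-5 − (-8)) = 15
Sum: (-65) + (55) + (15) = 5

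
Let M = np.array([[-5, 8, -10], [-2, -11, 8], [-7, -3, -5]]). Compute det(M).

The determinant is -213.

Expand along row 1:
  + (-5) · |-11 8; -3 -5| = (-5)·(55 − (-24)) = -395
  − 8 · |-2 8; -7 -5| = −8·(10 − (-56)) = -528
  + (-10) · |-2 -11; -7 -3| = (-10)·(6 − 77) = 710
Sum: (-395) + (-528) + (710) = -213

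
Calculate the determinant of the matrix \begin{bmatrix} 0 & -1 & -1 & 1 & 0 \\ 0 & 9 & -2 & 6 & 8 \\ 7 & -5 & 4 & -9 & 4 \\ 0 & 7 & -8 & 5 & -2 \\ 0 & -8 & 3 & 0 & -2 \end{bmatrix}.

3052

Expand along column 1 (it has 4 zeros):
  + (7) · M_31   where M_31 = det([-1 -1 1 0; 9 -2 6 8; 7 -8 5 -2; -8 3 0 -2]) = 436
det = (+1)·(7)·(436) = 3052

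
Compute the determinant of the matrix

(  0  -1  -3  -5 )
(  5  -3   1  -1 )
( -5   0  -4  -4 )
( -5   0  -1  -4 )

Expand along column 2 (it has 2 zeros):
  − (-1) · M_12   where M_12 = det([5 1 -1; -5 -4 -4; -5 -1 -4]) = 75
  + (-3) · M_22   where M_22 = det([0 -3 -5; -5 -4 -4; -5 -1 -4]) = 75
det = (-1)·(-1)·(75) + (+1)·(-3)·(75) = -150

-150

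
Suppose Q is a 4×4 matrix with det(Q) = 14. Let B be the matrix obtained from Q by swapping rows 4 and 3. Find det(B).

det(B) = -14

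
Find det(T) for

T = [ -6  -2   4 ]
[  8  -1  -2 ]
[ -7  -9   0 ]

Expand along column 3:
  + 4 · |8 -1; -7 -9| = 4·(-72 − 7) = -316
  − (-2) · |-6 -2; -7 -9| = −(-2)·(54 − 14) = 80
Sum: (-316) + (80) = -236

-236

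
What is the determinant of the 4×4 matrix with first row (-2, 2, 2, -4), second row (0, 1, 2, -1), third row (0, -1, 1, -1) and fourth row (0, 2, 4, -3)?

Expand along column 1 (it has 3 zeros):
  + (-2) · M_11   where M_11 = det([1 2 -1; -1 1 -1; 2 4 -3]) = -3
det = (+1)·(-2)·(-3) = 6

6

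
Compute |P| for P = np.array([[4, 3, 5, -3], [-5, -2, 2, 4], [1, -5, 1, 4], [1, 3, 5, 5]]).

|P| = 1288

Expand along row 1:
  + (4) · M_11   where M_11 = det([-2 2 4; -5 1 4; 3 5 5]) = -8
  − (3) · M_12   where M_12 = det([-5 2 4; 1 1 4; 1 5 5]) = 89
  + (5) · M_13   where M_13 = det([-5 -2 4; 1 -5 4; 1 3 5]) = 219
  − (-3) · M_14   where M_14 = det([-5 -2 2; 1 -5 1; 1 3 5]) = 164
det = (+1)·(4)·(-8) + (-1)·(3)·(89) + (+1)·(5)·(219) + (-1)·(-3)·(164) = 1288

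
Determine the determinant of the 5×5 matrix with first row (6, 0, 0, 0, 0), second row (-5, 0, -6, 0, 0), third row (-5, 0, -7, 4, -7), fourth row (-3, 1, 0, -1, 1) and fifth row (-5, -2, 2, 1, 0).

-36

Expand along row 1 (it has 4 zeros):
  + (6) · M_11   where M_11 = det([0 -6 0 0; 0 -7 4 -7; 1 0 -1 1; -2 2 1 0]) = -6
det = (+1)·(6)·(-6) = -36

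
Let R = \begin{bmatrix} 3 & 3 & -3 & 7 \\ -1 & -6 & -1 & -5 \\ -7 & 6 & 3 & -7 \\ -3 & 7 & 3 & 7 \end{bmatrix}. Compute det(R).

Expand along row 1:
  + (3) · M_11   where M_11 = det([-6 -1 -5; 6 3 -7; 7 3 7]) = -146
  − (3) · M_12   where M_12 = det([-1 -1 -5; -7 3 -7; -3 3 7]) = -52
  + (-3) · M_13   where M_13 = det([-1 -6 -5; -7 6 -7; -3 7 7]) = -356
  − (7) · M_14   where M_14 = det([-1 -6 -1; -7 6 3; -3 7 3]) = -38
det = (+1)·(3)·(-146) + (-1)·(3)·(-52) + (+1)·(-3)·(-356) + (-1)·(7)·(-38) = 1052

1052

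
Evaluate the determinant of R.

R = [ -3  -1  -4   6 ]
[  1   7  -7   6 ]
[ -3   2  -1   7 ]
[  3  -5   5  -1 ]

Expand along row 1:
  + (-3) · M_11   where M_11 = det([7 -7 6; 2 -1 7; -5 5 -1]) = 23
  − (-1) · M_12   where M_12 = det([1 -7 6; -3 -1 7; 3 5 -1]) = -232
  + (-4) · M_13   where M_13 = det([1 7 6; -3 2 7; 3 -5 -1]) = 213
  − (6) · M_14   where M_14 = det([1 7 -7; -3 2 -1; 3 -5 5]) = 26
det = (+1)·(-3)·(23) + (-1)·(-1)·(-232) + (+1)·(-4)·(213) + (-1)·(6)·(26) = -1309

|R| = -1309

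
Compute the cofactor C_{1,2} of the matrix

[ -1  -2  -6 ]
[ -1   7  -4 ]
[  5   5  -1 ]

-21

Delete row 1 and column 2; the remaining 2×2 submatrix is [-1 -4; 5 -1].
Its determinant is (-1)·(-1) − (-4)·5 = 21.
The cofactor carries sign (−1)^(1+2) = −1, so C_{1,2} = −(21) = -21.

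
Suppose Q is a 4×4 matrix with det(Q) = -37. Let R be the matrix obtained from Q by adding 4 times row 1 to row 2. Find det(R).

-37

Adding a multiple of one row to another leaves the determinant unchanged.
det(R) = (1)·(-37) = -37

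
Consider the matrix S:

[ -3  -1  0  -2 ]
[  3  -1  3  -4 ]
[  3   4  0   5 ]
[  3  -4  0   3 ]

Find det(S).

Expand along column 3 (it has 3 zeros):
  − (3) · M_23   where M_23 = det([-3 -1 -2; 3 4 5; 3 -4 3]) = -54
det = (-1)·(3)·(-54) = 162

|S| = 162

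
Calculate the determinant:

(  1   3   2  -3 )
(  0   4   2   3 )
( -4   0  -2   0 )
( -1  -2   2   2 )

Expand along row 3 (it has 2 zeros):
  + (-4) · M_31   where M_31 = det([3 2 -3; 4 2 3; -2 2 2]) = -70
  + (-2) · M_33   where M_33 = det([1 3 -3; 0 4 3; -1 -2 2]) = -7
det = (+1)·(-4)·(-70) + (+1)·(-2)·(-7) = 294

294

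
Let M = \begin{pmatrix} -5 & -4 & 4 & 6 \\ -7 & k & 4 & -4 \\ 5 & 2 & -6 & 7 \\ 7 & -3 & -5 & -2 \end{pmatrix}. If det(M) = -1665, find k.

k = -3

Expanding along the row containing k, det(M) is linear in k: det(M) = (103)·k + (-1356).
Set (103)·k + (-1356) = -1665  ⇒  (103)·k = -309  ⇒  k = -3.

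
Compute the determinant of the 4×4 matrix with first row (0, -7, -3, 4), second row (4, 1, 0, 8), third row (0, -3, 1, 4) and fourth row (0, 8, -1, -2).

448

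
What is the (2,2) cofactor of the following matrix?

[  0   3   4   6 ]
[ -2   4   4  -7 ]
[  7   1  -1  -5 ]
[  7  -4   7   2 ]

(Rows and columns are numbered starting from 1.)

Delete row 2 and column 2; the remaining 3×3 submatrix is [0 4 6; 7 -1 -5; 7 7 2].
Its determinant is 140.
The cofactor carries sign (−1)^(2+2) = +1, so C_{2,2} = +(140) = 140.

The cofactor is 140.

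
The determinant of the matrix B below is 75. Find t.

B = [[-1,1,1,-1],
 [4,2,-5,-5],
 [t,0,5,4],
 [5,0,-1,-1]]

1

Expanding along the row containing t, det(B) is linear in t: det(B) = (4)·t + (71).
Set (4)·t + (71) = 75  ⇒  (4)·t = 4  ⇒  t = 1.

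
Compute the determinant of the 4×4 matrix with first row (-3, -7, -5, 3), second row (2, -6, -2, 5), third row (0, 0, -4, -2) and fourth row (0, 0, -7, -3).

-64

The matrix is block upper-triangular with a 2×2 block and a 2×2 block on the diagonal, so its determinant equals the product of the determinants of the diagonal blocks.
det of the 2×2 block = 32
det of the 2×2 block = -2
det = (32)·(-2) = -64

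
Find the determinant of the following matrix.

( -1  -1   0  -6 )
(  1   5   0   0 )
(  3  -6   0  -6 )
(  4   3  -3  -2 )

450

Expand along column 3 (it has 3 zeros):
  − (-3) · M_43   where M_43 = det([-1 -1 -6; 1 5 0; 3 -6 -6]) = 150
det = (-1)·(-3)·(150) = 450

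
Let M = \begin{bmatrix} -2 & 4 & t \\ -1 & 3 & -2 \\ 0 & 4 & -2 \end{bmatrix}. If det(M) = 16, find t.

t = -7

Expanding along the row containing t, det(M) is linear in t: det(M) = (-4)·t + (-12).
Set (-4)·t + (-12) = 16  ⇒  (-4)·t = 28  ⇒  t = -7.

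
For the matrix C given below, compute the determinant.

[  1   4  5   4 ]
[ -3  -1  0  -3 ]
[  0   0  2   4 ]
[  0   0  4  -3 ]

-242

C is block upper-triangular with a 2×2 block and a 2×2 block on the diagonal, so its determinant equals the product of the determinants of the diagonal blocks.
det of the 2×2 block = 11
det of the 2×2 block = -22
det = (11)·(-22) = -242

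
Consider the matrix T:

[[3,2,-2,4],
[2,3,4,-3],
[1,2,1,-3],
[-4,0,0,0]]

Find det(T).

-176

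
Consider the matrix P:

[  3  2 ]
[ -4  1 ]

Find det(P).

det(P) = 3·1 − 2·(-4) = 3 − (-8) = 11

The determinant is 11.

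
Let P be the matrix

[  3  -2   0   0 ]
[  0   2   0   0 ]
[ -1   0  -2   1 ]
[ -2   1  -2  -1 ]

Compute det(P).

|P| = 24

P is block lower-triangular with a 2×2 block and a 2×2 block on the diagonal, so its determinant equals the product of the determinants of the diagonal blocks.
det of the 2×2 block = 6
det of the 2×2 block = 4
det = (6)·(4) = 24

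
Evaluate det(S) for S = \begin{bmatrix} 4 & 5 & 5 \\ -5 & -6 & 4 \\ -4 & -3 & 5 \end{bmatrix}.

Expand along column 1:
  + 4 · |-6 4; -3 5| = 4·(-30 − (-12)) = -72
  − (-5) · |5 5; -3 5| = −(-5)·(25 − (-15)) = 200
  + (-4) · |5 5; -6 4| = (-4)·(20 − (-30)) = -200
Sum: (-72) + (200) + (-200) = -72

det(S) = -72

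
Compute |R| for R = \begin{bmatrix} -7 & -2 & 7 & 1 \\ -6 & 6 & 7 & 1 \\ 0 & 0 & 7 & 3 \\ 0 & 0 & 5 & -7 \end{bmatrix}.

3456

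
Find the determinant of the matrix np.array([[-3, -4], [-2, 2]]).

det = (-3)·2 − (-4)·(-2) = -6 − 8 = -14

The determinant is -14.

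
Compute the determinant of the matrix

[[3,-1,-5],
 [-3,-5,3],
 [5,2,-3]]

Expand along row 1:
  + 3 · |-5 3; 2 -3| = 3·(15 − 6) = 27
  − (-1) · |-3 3; 5 -3| = −(-1)·(9 − 15) = -6
  + (-5) · |-3 -5; 5 2| = (-5)·(-6 − (-25)) = -95
Sum: (27) + (-6) + (-95) = -74

The determinant is -74.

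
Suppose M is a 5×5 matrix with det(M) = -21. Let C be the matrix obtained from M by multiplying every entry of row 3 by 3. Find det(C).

The determinant is -63.

Scaling one row by 3 multiplies the determinant by 3.
det(C) = (3)·(-21) = -63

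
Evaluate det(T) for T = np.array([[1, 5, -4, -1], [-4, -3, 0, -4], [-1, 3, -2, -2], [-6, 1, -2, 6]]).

det(T) = 338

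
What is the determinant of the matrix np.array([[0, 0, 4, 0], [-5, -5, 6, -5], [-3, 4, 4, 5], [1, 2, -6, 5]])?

The determinant is -400.

Expand along row 1 (it has 3 zeros):
  + (4) · M_13   where M_13 = det([-5 -5 -5; -3 4 5; 1 2 5]) = -100
det = (+1)·(4)·(-100) = -400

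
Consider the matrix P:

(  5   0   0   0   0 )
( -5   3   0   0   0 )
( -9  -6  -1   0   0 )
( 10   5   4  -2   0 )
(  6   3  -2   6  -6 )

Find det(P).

|P| = -180

P is lower triangular, so det(P) is the product of the diagonal entries:
det = (5) · (3) · (-1) · (-2) · (-6) = -180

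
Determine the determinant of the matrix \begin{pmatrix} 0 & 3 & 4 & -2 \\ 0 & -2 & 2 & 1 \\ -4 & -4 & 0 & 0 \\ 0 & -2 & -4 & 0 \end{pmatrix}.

The determinant is 80.

Expand along column 1 (it has 3 zeros):
  + (-4) · M_31   where M_31 = det([3 4 -2; -2 2 1; -2 -4 0]) = -20
det = (+1)·(-4)·(-20) = 80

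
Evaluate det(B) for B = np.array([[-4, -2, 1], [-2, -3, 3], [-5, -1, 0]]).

5

Expand along row 3:
  + (-5) · |-2 1; -3 3| = (-5)·(-6 − (-3)) = 15
  − (-1) · |-4 1; -2 3| = −(-1)·(-12 − (-2)) = -10
Sum: (15) + (-10) = 5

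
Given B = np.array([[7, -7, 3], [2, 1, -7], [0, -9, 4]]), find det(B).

Expand along row 3:
  − (-9) · |7 3; 2 -7| = −(-9)·(-49 − 6) = -495
  + 4 · |7 -7; 2 1| = 4·(7 − (-14)) = 84
Sum: (-495) + (84) = -411

det(B) = -411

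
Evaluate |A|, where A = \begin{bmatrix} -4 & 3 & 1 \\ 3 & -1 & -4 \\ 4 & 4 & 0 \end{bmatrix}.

Expand along row 3:
  + 4 · |3 1; -1 -4| = 4·(-12 − (-1)) = -44
  − 4 · |-4 1; 3 -4| = −4·(16 − 3) = -52
Sum: (-44) + (-52) = -96

|A| = -96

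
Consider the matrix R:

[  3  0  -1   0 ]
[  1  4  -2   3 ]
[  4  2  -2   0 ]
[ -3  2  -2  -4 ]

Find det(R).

|R| = -50

Expand along row 1 (it has 2 zeros):
  + (3) · M_11   where M_11 = det([4 -2 3; 2 -2 0; 2 -2 -4]) = 16
  + (-1) · M_13   where M_13 = det([1 4 3; 4 2 0; -3 2 -4]) = 98
det = (+1)·(3)·(16) + (+1)·(-1)·(98) = -50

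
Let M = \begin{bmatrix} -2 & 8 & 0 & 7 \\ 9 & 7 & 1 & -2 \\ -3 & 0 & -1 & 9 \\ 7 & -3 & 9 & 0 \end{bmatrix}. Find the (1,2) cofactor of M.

The cofactor is 626.

Delete row 1 and column 2; the remaining 3×3 submatrix is [9 1 -2; -3 -1 9; 7 9 0].
Its determinant is -626.
The cofactor carries sign (−1)^(1+2) = −1, so C_{1,2} = −(-626) = 626.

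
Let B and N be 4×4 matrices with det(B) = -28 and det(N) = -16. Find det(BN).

The determinant is 448.

det(BN) = det(B)·det(N) = (-28)·(-16) = 448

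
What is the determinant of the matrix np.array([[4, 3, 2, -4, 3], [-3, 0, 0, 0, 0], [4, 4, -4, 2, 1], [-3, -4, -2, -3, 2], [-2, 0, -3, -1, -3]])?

Expand along row 2 (it has 4 zeros):
  − (-3) · M_21   where M_21 = det([3 2 -4 3; 4 -4 2 1; -4 -2 -3 2; 0 -3 -1 -3]) = -741
det = (-1)·(-3)·(-741) = -2223

-2223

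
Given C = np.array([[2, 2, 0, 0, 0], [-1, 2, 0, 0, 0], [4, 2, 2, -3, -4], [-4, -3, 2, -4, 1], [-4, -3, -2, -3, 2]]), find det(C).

C is block lower-triangular with a 2×2 block and a 3×3 block on the diagonal, so its determinant equals the product of the determinants of the diagonal blocks.
det of the 2×2 block = 6
det of the 3×3 block = 64
det = (6)·(64) = 384

384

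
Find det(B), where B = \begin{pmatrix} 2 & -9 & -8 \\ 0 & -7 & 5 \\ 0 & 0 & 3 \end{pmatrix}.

det(B) = -42

B is upper triangular, so det(B) is the product of the diagonal entries:
det = (2) · (-7) · (3) = -42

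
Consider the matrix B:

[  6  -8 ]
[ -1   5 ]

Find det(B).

det(B) = 6·5 − (-8)·(-1) = 30 − 8 = 22

|B| = 22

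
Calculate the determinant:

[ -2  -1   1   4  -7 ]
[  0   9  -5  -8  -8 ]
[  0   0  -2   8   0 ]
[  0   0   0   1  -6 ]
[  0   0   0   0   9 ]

324

The matrix is upper triangular, so the determinant is the product of the diagonal entries:
det = (-2) · (9) · (-2) · (1) · (9) = 324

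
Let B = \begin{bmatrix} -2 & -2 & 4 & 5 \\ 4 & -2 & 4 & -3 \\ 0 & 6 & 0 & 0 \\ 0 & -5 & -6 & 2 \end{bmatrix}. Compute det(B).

Expand along row 3 (it has 3 zeros):
  − (6) · M_32   where M_32 = det([-2 4 5; 4 4 -3; 0 -6 2]) = -132
det = (-1)·(6)·(-132) = 792

|B| = 792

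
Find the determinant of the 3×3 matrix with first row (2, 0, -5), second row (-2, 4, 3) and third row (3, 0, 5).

Expand along column 2:
  + 4 · |2 -5; 3 5| = 4·(10 − (-15)) = 100

100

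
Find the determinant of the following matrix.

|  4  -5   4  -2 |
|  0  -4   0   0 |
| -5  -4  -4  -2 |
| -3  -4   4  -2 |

Expand along row 2 (it has 3 zeros):
  + (-4) · M_22   where M_22 = det([4 4 -2; -5 -4 -2; -3 4 -2]) = 112
det = (+1)·(-4)·(112) = -448

-448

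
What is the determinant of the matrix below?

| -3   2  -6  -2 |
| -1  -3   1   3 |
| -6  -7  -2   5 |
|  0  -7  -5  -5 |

-368

Expand along row 4 (it has 1 zero):
  + (-7) · M_42   where M_42 = det([-3 -6 -2; -1 1 3; -6 -2 5]) = 29
  − (-5) · M_43   where M_43 = det([-3 2 -2; -1 -3 3; -6 -7 5]) = -22
  + (-5) · M_44   where M_44 = det([-3 2 -6; -1 -3 1; -6 -7 -2]) = 11
det = (+1)·(-7)·(29) + (-1)·(-5)·(-22) + (+1)·(-5)·(11) = -368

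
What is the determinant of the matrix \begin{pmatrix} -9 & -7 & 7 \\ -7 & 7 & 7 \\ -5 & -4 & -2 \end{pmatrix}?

The determinant is 658.

Expand along column 1:
  + (-9) · |7 7; -4 -2| = (-9)·(-14 − (-28)) = -126
  − (-7) · |-7 7; -4 -2| = −(-7)·(14 − (-28)) = 294
  + (-5) · |-7 7; 7 7| = (-5)·(-49 − 49) = 490
Sum: (-126) + (294) + (490) = 658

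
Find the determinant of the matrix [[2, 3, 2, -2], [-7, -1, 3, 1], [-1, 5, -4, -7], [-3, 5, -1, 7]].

-2462

Expand along row 1:
  + (2) · M_11   where M_11 = det([-1 3 1; 5 -4 -7; 5 -1 7]) = -160
  − (3) · M_12   where M_12 = det([-7 3 1; -1 -4 -7; -3 -1 7]) = 318
  + (2) · M_13   where M_13 = det([-7 -1 1; -1 5 -7; -3 5 7]) = -508
  − (-2) · M_14   where M_14 = det([-7 -1 3; -1 5 -4; -3 5 -1]) = -86
det = (+1)·(2)·(-160) + (-1)·(3)·(318) + (+1)·(2)·(-508) + (-1)·(-2)·(-86) = -2462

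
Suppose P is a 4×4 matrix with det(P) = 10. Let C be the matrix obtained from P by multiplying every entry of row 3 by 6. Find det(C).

Scaling one row by 6 multiplies the determinant by 6.
det(C) = (6)·(10) = 60

det(C) = 60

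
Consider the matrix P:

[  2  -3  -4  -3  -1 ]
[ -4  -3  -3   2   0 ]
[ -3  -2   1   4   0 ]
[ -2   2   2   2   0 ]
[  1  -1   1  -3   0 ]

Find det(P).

152

Expand along column 5 (it has 4 zeros):
  + (-1) · M_15   where M_15 = det([-4 -3 -3 2; -3 -2 1 4; -2 2 2 2; 1 -1 1 -3]) = -152
det = (+1)·(-1)·(-152) = 152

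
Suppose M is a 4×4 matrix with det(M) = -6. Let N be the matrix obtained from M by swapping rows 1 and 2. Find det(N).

Swapping two rows multiplies the determinant by −1.
det(N) = (-1)·(-6) = 6

6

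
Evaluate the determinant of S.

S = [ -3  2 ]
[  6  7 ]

-33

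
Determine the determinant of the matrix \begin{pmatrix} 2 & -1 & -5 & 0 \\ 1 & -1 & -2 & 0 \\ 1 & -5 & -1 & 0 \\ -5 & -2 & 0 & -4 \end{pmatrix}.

Expand along column 4 (it has 3 zeros):
  + (-4) · M_44   where M_44 = det([2 -1 -5; 1 -1 -2; 1 -5 -1]) = 3
det = (+1)·(-4)·(3) = -12

The determinant is -12.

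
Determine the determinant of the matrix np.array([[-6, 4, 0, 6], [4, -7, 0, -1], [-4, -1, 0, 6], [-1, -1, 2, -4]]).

Expand along column 3 (it has 3 zeros):
  − (2) · M_43   where M_43 = det([-6 4 6; 4 -7 -1; -4 -1 6]) = -14
det = (-1)·(2)·(-14) = 28

28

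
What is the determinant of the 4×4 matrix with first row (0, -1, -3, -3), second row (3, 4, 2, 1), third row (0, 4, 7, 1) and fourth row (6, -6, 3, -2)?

The determinant is 783.

Expand along column 1 (it has 2 zeros):
  − (3) · M_21   where M_21 = det([-1 -3 -3; 4 7 1; -6 3 -2]) = -151
  − (6) · M_41   where M_41 = det([-1 -3 -3; 4 2 1; 4 7 1]) = -55
det = (-1)·(3)·(-151) + (-1)·(6)·(-55) = 783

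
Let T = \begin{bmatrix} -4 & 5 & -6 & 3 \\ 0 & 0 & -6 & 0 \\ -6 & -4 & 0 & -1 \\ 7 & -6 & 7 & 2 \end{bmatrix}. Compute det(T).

det(T) = 1638

Expand along row 2 (it has 3 zeros):
  − (-6) · M_23   where M_23 = det([-4 5 3; -6 -4 -1; 7 -6 2]) = 273
det = (-1)·(-6)·(273) = 1638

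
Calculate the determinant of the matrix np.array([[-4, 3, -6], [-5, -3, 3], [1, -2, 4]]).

15

Expand along column 1:
  + (-4) · |-3 3; -2 4| = (-4)·(-12 − (-6)) = 24
  − (-5) · |3 -6; -2 4| = −(-5)·(12 − 12) = 0
  + 1 · |3 -6; -3 3| = 1·(9 − 18) = -9
Sum: (24) + (0) + (-9) = 15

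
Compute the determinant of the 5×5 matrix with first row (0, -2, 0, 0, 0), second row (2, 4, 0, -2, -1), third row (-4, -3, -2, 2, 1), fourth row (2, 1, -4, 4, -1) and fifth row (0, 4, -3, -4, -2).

24

Expand along row 1 (it has 4 zeros):
  − (-2) · M_12   where M_12 = det([2 0 -2 -1; -4 -2 2 1; 2 -4 4 -1; 0 -3 -4 -2]) = 12
det = (-1)·(-2)·(12) = 24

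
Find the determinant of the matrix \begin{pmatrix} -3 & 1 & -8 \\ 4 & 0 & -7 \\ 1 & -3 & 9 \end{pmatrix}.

Expand along column 2:
  − 1 · |4 -7; 1 9| = −1·(36 − (-7)) = -43
  − (-3) · |-3 -8; 4 -7| = −(-3)·(21 − (-32)) = 159
Sum: (-43) + (159) = 116

The determinant is 116.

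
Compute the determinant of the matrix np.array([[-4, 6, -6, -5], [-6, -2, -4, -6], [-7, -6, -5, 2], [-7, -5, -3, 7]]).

The determinant is -1370.

Expand along row 1:
  + (-4) · M_11   where M_11 = det([-2 -4 -6; -6 -5 2; -5 -3 7]) = -28
  − (6) · M_12   where M_12 = det([-6 -4 -6; -7 -5 2; -7 -3 7]) = 118
  + (-6) · M_13   where M_13 = det([-6 -2 -6; -7 -6 2; -7 -5 7]) = 164
  − (-5) · M_14   where M_14 = det([-6 -2 -4; -7 -6 -5; -7 -5 -3]) = 42
det = (+1)·(-4)·(-28) + (-1)·(6)·(118) + (+1)·(-6)·(164) + (-1)·(-5)·(42) = -1370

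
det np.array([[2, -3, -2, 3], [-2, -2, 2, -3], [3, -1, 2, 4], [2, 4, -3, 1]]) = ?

The determinant is 105.

Expand along row 1:
  + (2) · M_11   where M_11 = det([-2 2 -3; -1 2 4; 4 -3 1]) = 21
  − (-3) · M_12   where M_12 = det([-2 2 -3; 3 2 4; 2 -3 1]) = 21
  + (-2) · M_13   where M_13 = det([-2 -2 -3; 3 -1 4; 2 4 1]) = -18
  − (3) · M_14   where M_14 = det([-2 -2 2; 3 -1 2; 2 4 -3]) = 12
det = (+1)·(2)·(21) + (-1)·(-3)·(21) + (+1)·(-2)·(-18) + (-1)·(3)·(12) = 105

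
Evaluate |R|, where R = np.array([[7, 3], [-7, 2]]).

|R| = 35

det(R) = 7·2 − 3·(-7) = 14 − (-21) = 35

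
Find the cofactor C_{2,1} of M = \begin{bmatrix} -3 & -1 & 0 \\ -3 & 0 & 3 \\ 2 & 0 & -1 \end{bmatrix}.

-1

Delete row 2 and column 1; the remaining 2×2 submatrix is [-1 0; 0 -1].
Its determinant is (-1)·(-1) − 0·0 = 1.
The cofactor carries sign (−1)^(2+1) = −1, so C_{2,1} = −(1) = -1.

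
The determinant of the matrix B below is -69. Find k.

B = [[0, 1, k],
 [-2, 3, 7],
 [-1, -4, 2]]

k = -6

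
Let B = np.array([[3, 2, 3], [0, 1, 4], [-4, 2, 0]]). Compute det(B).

det(B) = -44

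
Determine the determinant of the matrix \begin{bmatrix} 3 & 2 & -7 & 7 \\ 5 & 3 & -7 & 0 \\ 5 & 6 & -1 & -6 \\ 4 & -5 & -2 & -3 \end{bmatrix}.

Expand along row 2 (it has 1 zero):
  − (5) · M_21   where M_21 = det([2 -7 7; 6 -1 -6; -5 -2 -3]) = -473
  + (3) · M_22   where M_22 = det([3 -7 7; 5 -1 -6; 4 -2 -3]) = -6
  − (-7) · M_23   where M_23 = det([3 2 7; 5 6 -6; 4 -5 -3]) = -505
det = (-1)·(5)·(-473) + (+1)·(3)·(-6) + (-1)·(-7)·(-505) = -1188

The determinant is -1188.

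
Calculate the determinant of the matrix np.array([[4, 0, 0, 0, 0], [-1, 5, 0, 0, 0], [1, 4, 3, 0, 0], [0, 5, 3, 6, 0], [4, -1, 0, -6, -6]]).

The matrix is lower triangular, so the determinant is the product of the diagonal entries:
det = (4) · (5) · (3) · (6) · (-6) = -2160

-2160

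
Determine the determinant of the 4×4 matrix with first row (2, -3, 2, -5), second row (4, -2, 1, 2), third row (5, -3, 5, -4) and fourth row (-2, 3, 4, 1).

132

Expand along row 1:
  + (2) · M_11   where M_11 = det([-2 1 2; -3 5 -4; 3 4 1]) = -105
  − (-3) · M_12   where M_12 = det([4 1 2; 5 5 -4; -2 4 1]) = 147
  + (2) · M_13   where M_13 = det([4 -2 2; 5 -3 -4; -2 3 1]) = 48
  − (-5) · M_14   where M_14 = det([4 -2 1; 5 -3 5; -2 3 4]) = -39
det = (+1)·(2)·(-105) + (-1)·(-3)·(147) + (+1)·(2)·(48) + (-1)·(-5)·(-39) = 132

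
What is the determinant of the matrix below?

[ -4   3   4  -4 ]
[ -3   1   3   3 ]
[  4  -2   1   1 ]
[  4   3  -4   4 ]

720

Expand along row 1:
  + (-4) · M_11   where M_11 = det([1 3 3; -2 1 1; 3 -4 4]) = 56
  − (3) · M_12   where M_12 = det([-3 3 3; 4 1 1; 4 -4 4]) = -120
  + (4) · M_13   where M_13 = det([-3 1 3; 4 -2 1; 4 3 4]) = 81
  − (-4) · M_14   where M_14 = det([-3 1 3; 4 -2 1; 4 3 -4]) = 65
det = (+1)·(-4)·(56) + (-1)·(3)·(-120) + (+1)·(4)·(81) + (-1)·(-4)·(65) = 720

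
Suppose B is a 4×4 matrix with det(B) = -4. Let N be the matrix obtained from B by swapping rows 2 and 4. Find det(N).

Swapping two rows multiplies the determinant by −1.
det(N) = (-1)·(-4) = 4

det(N) = 4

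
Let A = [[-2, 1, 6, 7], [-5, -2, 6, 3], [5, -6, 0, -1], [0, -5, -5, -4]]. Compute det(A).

Expand along row 3 (it has 1 zero):
  + (5) · M_31   where M_31 = det([1 6 7; -2 6 3; -5 -5 -4]) = 133
  − (-6) · M_32   where M_32 = det([-2 6 7; -5 6 3; 0 -5 -4]) = 73
  − (-1) · M_34   where M_34 = det([-2 1 6; -5 -2 6; 0 -5 -5]) = 45
det = (+1)·(5)·(133) + (-1)·(-6)·(73) + (-1)·(-1)·(45) = 1148

The determinant is 1148.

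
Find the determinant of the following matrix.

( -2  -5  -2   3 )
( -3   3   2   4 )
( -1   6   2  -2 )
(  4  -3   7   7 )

Expand along row 1:
  + (-2) · M_11   where M_11 = det([3 2 4; 6 2 -2; -3 7 7]) = 204
  − (-5) · M_12   where M_12 = det([-3 2 4; -1 2 -2; 4 7 7]) = -146
  + (-2) · M_13   where M_13 = det([-3 3 4; -1 6 -2; 4 -3 7]) = -195
  − (3) · M_14   where M_14 = det([-3 3 2; -1 6 2; 4 -3 7]) = -141
det = (+1)·(-2)·(204) + (-1)·(-5)·(-146) + (+1)·(-2)·(-195) + (-1)·(3)·(-141) = -325

-325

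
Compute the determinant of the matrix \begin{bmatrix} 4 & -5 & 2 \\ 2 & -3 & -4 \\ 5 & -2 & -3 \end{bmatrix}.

96

Expand along row 1:
  + 4 · |-3 -4; -2 -3| = 4·(9 − 8) = 4
  − (-5) · |2 -4; 5 -3| = −(-5)·(-6 − (-20)) = 70
  + 2 · |2 -3; 5 -2| = 2·(-4 − (-15)) = 22
Sum: (4) + (70) + (22) = 96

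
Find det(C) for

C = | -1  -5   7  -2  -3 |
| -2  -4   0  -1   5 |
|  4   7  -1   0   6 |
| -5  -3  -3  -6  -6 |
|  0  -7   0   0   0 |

Expand along row 5 (it has 4 zeros):
  − (-7) · M_52   where M_52 = det([-1 7 -2 -3; -2 0 -1 5; 4 -1 0 6; -5 -3 -6 -6]) = 1529
det = (-1)·(-7)·(1529) = 10703

10703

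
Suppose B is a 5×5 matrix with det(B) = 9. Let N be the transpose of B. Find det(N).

9

det(Bᵀ) = det(B).
det(N) = (1)·(9) = 9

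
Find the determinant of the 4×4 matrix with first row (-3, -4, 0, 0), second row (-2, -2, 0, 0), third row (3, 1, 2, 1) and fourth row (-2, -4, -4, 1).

The determinant is -12.

The matrix is block lower-triangular with a 2×2 block and a 2×2 block on the diagonal, so its determinant equals the product of the determinants of the diagonal blocks.
det of the 2×2 block = -2
det of the 2×2 block = 6
det = (-2)·(6) = -12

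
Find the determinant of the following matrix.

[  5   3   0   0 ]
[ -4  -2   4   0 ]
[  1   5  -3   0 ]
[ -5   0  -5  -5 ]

470

Expand along column 4 (it has 3 zeros):
  + (-5) · M_44   where M_44 = det([5 3 0; -4 -2 4; 1 5 -3]) = -94
det = (+1)·(-5)·(-94) = 470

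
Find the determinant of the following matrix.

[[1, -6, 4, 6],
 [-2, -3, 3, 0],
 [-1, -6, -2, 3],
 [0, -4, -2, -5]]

Expand along row 2 (it has 1 zero):
  − (-2) · M_21   where M_21 = det([-6 4 6; -6 -2 3; -4 -2 -5]) = -240
  + (-3) · M_22   where M_22 = det([1 4 6; -1 -2 3; 0 -2 -5]) = 8
  − (3) · M_23   where M_23 = det([1 -6 6; -1 -6 3; 0 -4 -5]) = 96
det = (-1)·(-2)·(-240) + (+1)·(-3)·(8) + (-1)·(3)·(96) = -792

-792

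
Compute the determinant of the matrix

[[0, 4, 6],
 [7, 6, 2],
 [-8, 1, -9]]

Expand along row 1:
  − 4 · |7 2; -8 -9| = −4·(-63 − (-16)) = 188
  + 6 · |7 6; -8 1| = 6·(7 − (-48)) = 330
Sum: (188) + (330) = 518

518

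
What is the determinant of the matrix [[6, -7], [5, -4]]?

11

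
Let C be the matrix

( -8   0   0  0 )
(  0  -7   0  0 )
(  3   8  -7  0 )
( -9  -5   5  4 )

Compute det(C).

C is lower triangular, so det(C) is the product of the diagonal entries:
det = (-8) · (-7) · (-7) · (4) = -1568

-1568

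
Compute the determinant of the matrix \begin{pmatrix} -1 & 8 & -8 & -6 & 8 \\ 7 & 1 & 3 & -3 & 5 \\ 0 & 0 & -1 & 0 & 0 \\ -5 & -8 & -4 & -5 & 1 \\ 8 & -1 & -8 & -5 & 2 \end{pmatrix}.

The determinant is 3345.

Expand along row 3 (it has 4 zeros):
  + (-1) · M_33   where M_33 = det([-1 8 -6 8; 7 1 -3 5; -5 -8 -5 1; 8 -1 -5 2]) = -3345
det = (+1)·(-1)·(-3345) = 3345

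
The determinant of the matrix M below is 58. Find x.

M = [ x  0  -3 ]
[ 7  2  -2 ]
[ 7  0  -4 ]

x = -2

Expanding along the row containing x, det(M) is linear in x: det(M) = (-8)·x + (42).
Set (-8)·x + (42) = 58  ⇒  (-8)·x = 16  ⇒  x = -2.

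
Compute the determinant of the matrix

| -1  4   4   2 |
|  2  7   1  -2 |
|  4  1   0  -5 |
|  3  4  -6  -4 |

-28

Expand along row 3 (it has 1 zero):
  + (4) · M_31   where M_31 = det([4 4 2; 7 1 -2; 4 -6 -4]) = -76
  − (1) · M_32   where M_32 = det([-1 4 2; 2 1 -2; 3 -6 -4]) = -6
  − (-5) · M_34   where M_34 = det([-1 4 4; 2 7 1; 3 4 -6]) = 54
det = (+1)·(4)·(-76) + (-1)·(1)·(-6) + (-1)·(-5)·(54) = -28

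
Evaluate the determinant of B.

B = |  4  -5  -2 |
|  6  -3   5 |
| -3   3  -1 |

Expand along row 1:
  + 4 · |-3 5; 3 -1| = 4·(3 − 15) = -48
  − (-5) · |6 5; -3 -1| = −(-5)·(-6 − (-15)) = 45
  + (-2) · |6 -3; -3 3| = (-2)·(18 − 9) = -18
Sum: (-48) + (45) + (-18) = -21

det(B) = -21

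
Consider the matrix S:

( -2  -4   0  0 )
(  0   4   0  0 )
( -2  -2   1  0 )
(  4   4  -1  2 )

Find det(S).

|S| = -16

S is block lower-triangular with a 2×2 block and a 2×2 block on the diagonal, so its determinant equals the product of the determinants of the diagonal blocks.
det of the 2×2 block = -8
det of the 2×2 block = 2
det = (-8)·(2) = -16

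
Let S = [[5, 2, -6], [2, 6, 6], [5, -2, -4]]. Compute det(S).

Expand along column 1:
  + 5 · |6 6; -2 -4| = 5·(-24 − (-12)) = -60
  − 2 · |2 -6; -2 -4| = −2·(-8 − 12) = 40
  + 5 · |2 -6; 6 6| = 5·(12 − (-36)) = 240
Sum: (-60) + (40) + (240) = 220

220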